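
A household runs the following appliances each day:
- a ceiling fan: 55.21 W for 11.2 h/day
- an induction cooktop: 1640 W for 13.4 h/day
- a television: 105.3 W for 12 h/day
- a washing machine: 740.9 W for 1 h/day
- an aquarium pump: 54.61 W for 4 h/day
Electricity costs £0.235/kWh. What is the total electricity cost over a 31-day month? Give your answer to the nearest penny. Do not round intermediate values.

£180.79

ceiling fan: 55.21 W × 11.2 h × 31 d = 19,169 Wh = 19.17 kWh
induction cooktop: 1640 W × 13.4 h × 31 d = 681,256 Wh = 681.3 kWh
television: 105.3 W × 12 h × 31 d = 39,172 Wh = 39.17 kWh
washing machine: 740.9 W × 1 h × 31 d = 22,968 Wh = 22.97 kWh
aquarium pump: 54.61 W × 4 h × 31 d = 6,772 Wh = 6.772 kWh
Total energy = 19.17 + 681.3 + 39.17 + 22.97 + 6.772 = 769.3 kWh
Cost = 769.3 kWh × £0.235 = £180.79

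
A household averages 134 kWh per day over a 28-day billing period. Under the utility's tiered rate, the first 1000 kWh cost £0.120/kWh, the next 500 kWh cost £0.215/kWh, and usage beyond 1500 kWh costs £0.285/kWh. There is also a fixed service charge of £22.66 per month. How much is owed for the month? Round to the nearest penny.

Usage = 134 kWh/day × 28 days = 3752 kWh
First 1000 kWh × £0.120 = £120.00
Next 500 kWh × £0.215 = £107.50
Remaining 2252 kWh × £0.285 = £641.82
Energy charge = £869.32; + service £22.66 = £891.98

£891.98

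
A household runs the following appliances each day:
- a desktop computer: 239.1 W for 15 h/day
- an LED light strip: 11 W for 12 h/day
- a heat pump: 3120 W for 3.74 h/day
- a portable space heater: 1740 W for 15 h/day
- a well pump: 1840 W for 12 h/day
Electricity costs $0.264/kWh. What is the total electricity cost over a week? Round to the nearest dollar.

$117

desktop computer: 239.1 W × 15 h × 7 d = 25,106 Wh = 25.11 kWh
LED light strip: 11 W × 12 h × 7 d = 924 Wh = 0.924 kWh
heat pump: 3120 W × 3.74 h × 7 d = 81,682 Wh = 81.68 kWh
portable space heater: 1740 W × 15 h × 7 d = 182,700 Wh = 182.7 kWh
well pump: 1840 W × 12 h × 7 d = 154,560 Wh = 154.6 kWh
Total energy = 25.11 + 0.924 + 81.68 + 182.7 + 154.6 = 445 kWh
Cost = 445 kWh × $0.264 = $117.47 ≈ $117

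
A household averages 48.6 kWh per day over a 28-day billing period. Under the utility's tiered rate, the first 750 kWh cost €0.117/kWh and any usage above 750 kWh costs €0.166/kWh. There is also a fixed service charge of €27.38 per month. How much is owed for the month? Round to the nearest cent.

€216.52

Usage = 48.6 kWh/day × 28 days = 1360.8 kWh
First 750 kWh × €0.117 = €87.75
Remaining 610.8 kWh × €0.166 = €101.39
Energy charge = €189.14; + service €27.38 = €216.52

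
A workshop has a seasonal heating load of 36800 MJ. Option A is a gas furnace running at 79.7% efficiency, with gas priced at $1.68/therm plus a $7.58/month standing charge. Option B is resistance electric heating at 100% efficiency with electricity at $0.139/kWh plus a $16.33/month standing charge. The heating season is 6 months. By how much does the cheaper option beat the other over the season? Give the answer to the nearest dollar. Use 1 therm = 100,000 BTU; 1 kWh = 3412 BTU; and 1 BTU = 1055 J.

$738

Heat load = 36800 MJ = 36,800,000,000 J / 1055 = 34,881,517 BTU
Gas: input = 34,881,517 / 0.797 = 43,766,018 BTU = 437.7 therm → 437.7 × $1.68 = $735.27; + 6 × $7.58 standing = $780.75
Electric: 34,881,517 BTU / 3412 = 10,220 kWh → × $0.139 = $1,421.02; + 6 × $16.33 standing = $1,519.00
Difference = |$780.75 − $1,519.00| = $738.25 ≈ $738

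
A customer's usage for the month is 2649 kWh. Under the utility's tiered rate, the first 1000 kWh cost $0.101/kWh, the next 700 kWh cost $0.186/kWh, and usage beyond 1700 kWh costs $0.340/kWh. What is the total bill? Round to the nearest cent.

First 1000 kWh × $0.101 = $101.00
Next 700 kWh × $0.186 = $130.20
Remaining 949 kWh × $0.340 = $322.66
Total = $553.86

$553.86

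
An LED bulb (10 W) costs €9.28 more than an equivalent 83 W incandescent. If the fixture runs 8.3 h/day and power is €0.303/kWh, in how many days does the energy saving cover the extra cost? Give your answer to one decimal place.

50.5 days

Power saved = 83 − 10 = 73 W
Daily energy saved = 73 W × 8.3 h = 605.9 Wh = 0.6059 kWh
Daily savings = 0.6059 × €0.303 = €0.1836
Payback = €9.28 / €0.1836 per day = 50.55 days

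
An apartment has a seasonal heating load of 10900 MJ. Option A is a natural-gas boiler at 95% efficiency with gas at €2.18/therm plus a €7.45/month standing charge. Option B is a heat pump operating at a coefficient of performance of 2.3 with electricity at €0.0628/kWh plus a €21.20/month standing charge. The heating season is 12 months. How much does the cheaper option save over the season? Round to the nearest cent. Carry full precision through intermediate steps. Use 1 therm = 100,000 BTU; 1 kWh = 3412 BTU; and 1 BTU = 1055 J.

€10.59

Heat load = 10900 MJ = 10,900,000,000 J / 1055 = 10,331,754 BTU
Gas: input = 10,331,754 / 0.95 = 10,875,530 BTU = 108.8 therm → 108.8 × €2.18 = €237.09; + 12 × €7.45 standing = €326.49
Heat pump: 10,331,754 BTU / 3412 = 3,028 kWh heat; / 2.3 = 1,317 kWh in → × €0.0628 = €82.68; + 12 × €21.20 standing = €337.08
Difference = |€326.49 − €337.08| = €10.59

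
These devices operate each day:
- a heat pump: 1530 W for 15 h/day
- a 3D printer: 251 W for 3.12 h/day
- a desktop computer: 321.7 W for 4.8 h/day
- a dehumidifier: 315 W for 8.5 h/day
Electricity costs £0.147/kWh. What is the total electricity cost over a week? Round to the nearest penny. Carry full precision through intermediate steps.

heat pump: 1530 W × 15 h × 7 d = 160,650 Wh = 160.7 kWh
3D printer: 251 W × 3.12 h × 7 d = 5,482 Wh = 5.482 kWh
desktop computer: 321.7 W × 4.8 h × 7 d = 10,809 Wh = 10.81 kWh
dehumidifier: 315 W × 8.5 h × 7 d = 18,742 Wh = 18.74 kWh
Total energy = 160.7 + 5.482 + 10.81 + 18.74 = 195.7 kWh
Cost = 195.7 kWh × £0.147 = £28.77

£28.77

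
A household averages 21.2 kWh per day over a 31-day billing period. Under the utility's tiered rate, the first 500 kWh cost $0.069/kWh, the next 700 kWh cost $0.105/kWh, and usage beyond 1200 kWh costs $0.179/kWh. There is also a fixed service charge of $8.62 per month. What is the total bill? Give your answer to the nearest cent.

$59.63

Usage = 21.2 kWh/day × 31 days = 657.2 kWh
First 500 kWh × $0.069 = $34.50
Next 157.2 kWh × $0.105 = $16.51
Remaining tier: 0 kWh (not reached)
Energy charge = $51.01; + service $8.62 = $59.63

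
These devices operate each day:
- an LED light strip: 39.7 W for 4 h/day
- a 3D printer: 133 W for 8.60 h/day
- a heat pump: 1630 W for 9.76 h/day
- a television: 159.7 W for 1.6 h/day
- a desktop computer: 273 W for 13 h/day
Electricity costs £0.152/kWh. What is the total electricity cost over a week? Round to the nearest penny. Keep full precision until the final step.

£22.36

LED light strip: 39.7 W × 4 h × 7 d = 1,112 Wh = 1.112 kWh
3D printer: 133 W × 8.60 h × 7 d = 8,007 Wh = 8.007 kWh
heat pump: 1630 W × 9.76 h × 7 d = 111,362 Wh = 111.4 kWh
television: 159.7 W × 1.6 h × 7 d = 1,789 Wh = 1.789 kWh
desktop computer: 273 W × 13 h × 7 d = 24,843 Wh = 24.84 kWh
Total energy = 1.112 + 8.007 + 111.4 + 1.789 + 24.84 = 147.1 kWh
Cost = 147.1 kWh × £0.152 = £22.36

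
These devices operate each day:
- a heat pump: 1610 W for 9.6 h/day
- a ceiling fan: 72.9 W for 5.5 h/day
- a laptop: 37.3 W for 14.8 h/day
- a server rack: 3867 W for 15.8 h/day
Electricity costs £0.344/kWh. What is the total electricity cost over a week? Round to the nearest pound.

heat pump: 1610 W × 9.6 h × 7 d = 108,192 Wh = 108.2 kWh
ceiling fan: 72.9 W × 5.5 h × 7 d = 2,807 Wh = 2.807 kWh
laptop: 37.3 W × 14.8 h × 7 d = 3,864 Wh = 3.864 kWh
server rack: 3867 W × 15.8 h × 7 d = 427,690 Wh = 427.7 kWh
Total energy = 108.2 + 2.807 + 3.864 + 427.7 = 542.6 kWh
Cost = 542.6 kWh × £0.344 = £186.64 ≈ £187

£187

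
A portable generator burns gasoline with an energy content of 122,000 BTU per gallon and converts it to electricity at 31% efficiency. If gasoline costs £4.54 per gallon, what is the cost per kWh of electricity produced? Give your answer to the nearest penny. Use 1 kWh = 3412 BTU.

Electrical output per gallon = 122,000 BTU × 0.31 / 3412 BTU/kWh = 11.08 kWh
Cost per kWh = £4.54 / 11.08 kWh = £0.410

£0.41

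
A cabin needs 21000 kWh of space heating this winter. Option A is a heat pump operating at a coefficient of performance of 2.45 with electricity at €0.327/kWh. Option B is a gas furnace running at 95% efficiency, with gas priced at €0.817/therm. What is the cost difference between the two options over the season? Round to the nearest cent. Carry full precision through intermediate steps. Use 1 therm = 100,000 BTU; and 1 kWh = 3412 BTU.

Heat load = 21000 kWh × 3412 = 71,652,000 BTU
Gas: input = 71,652,000 / 0.95 = 75,423,158 BTU = 754.2 therm → 754.2 × €0.817 = €616.21
Heat pump: 71,652,000 BTU / 3412 = 21,000 kWh heat; / 2.45 = 8,571 kWh in → × €0.327 = €2,802.86
Difference = |€616.21 − €2,802.86| = €2,186.65

€2186.65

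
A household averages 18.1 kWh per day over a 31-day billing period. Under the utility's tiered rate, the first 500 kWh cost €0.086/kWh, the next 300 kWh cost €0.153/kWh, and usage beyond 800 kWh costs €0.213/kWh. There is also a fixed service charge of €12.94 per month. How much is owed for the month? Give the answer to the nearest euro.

Usage = 18.1 kWh/day × 31 days = 561.1 kWh
First 500 kWh × €0.086 = €43.00
Next 61.1 kWh × €0.153 = €9.35
Remaining tier: 0 kWh (not reached)
Energy charge = €52.35; + service €12.94 = €65.29 ≈ €65

€65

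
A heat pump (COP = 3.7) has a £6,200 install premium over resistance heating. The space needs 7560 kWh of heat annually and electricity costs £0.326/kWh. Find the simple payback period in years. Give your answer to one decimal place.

Resistance: 7560 kWh × £0.326 = £2,464.56/yr
Heat pump: 7560 / 3.7 = 2043 kWh in → × £0.326 = £666.10/yr
Annual savings = £1,798.46
Payback = £6,200 / £1,798.46 = 3.45 years

3.4 years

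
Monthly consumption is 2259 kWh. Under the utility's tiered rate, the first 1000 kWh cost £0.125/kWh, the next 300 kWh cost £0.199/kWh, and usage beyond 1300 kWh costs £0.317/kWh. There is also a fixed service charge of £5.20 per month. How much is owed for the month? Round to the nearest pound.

First 1000 kWh × £0.125 = £125.00
Next 300 kWh × £0.199 = £59.70
Remaining 959 kWh × £0.317 = £304.00
Energy charge = £488.70; + service £5.20 = £493.90 ≈ £494

£494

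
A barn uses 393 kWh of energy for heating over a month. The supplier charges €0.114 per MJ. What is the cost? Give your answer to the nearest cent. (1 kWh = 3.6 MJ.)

393 kWh × (3.6 MJ/kWh) = 1,415 MJ
Cost = 1,415 MJ × €0.114/MJ = €161.29

€161.29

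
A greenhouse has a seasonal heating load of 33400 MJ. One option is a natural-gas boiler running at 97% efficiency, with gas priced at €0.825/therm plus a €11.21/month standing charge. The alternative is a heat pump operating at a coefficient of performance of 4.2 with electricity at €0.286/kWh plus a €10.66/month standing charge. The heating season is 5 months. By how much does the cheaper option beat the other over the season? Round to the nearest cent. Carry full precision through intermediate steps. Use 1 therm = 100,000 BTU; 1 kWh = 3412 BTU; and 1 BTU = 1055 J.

Heat load = 33400 MJ = 33,400,000,000 J / 1055 = 31,658,768 BTU
Gas: input = 31,658,768 / 0.97 = 32,637,905 BTU = 326.4 therm → 326.4 × €0.825 = €269.26; + 5 × €11.21 standing = €325.31
Heat pump: 31,658,768 BTU / 3412 = 9,279 kWh heat; / 4.2 = 2,209 kWh in → × €0.286 = €631.83; + 5 × €10.66 standing = €685.13
Difference = |€325.31 − €685.13| = €359.82

€359.82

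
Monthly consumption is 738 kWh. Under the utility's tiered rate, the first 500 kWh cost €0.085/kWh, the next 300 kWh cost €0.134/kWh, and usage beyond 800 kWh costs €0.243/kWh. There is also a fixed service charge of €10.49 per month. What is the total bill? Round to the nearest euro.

First 500 kWh × €0.085 = €42.50
Next 238 kWh × €0.134 = €31.89
Remaining tier: 0 kWh (not reached)
Energy charge = €74.39; + service €10.49 = €84.88 ≈ €85

€85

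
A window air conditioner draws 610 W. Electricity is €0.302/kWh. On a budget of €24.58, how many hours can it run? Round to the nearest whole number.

133 h

Energy budget = €24.58 / €0.302 per kWh = 81.39 kWh = 81,391 Wh
Runtime = 81,391 Wh / 610 W = 133.4 h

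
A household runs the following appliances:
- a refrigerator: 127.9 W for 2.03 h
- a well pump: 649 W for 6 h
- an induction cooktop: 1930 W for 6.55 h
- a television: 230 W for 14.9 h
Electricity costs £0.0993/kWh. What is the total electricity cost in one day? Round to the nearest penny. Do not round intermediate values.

£2.01

refrigerator: 127.9 W × 2.03 h = 260 Wh = 0.2596 kWh
well pump: 649 W × 6 h = 3,894 Wh = 3.894 kWh
induction cooktop: 1930 W × 6.55 h = 12,642 Wh = 12.64 kWh
television: 230 W × 14.9 h = 3,427 Wh = 3.427 kWh
Total energy = 0.2596 + 3.894 + 12.64 + 3.427 = 20.22 kWh
Cost = 20.22 kWh × £0.0993 = £2.01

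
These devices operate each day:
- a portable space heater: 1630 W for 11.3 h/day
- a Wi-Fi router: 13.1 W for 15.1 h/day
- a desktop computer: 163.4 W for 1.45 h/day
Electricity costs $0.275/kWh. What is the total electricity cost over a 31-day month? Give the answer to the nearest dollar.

portable space heater: 1630 W × 11.3 h × 31 d = 570,989 Wh = 571 kWh
Wi-Fi router: 13.1 W × 15.1 h × 31 d = 6,132 Wh = 6.132 kWh
desktop computer: 163.4 W × 1.45 h × 31 d = 7,345 Wh = 7.345 kWh
Total energy = 571 + 6.132 + 7.345 = 584.5 kWh
Cost = 584.5 kWh × $0.275 = $160.73 ≈ $161

$161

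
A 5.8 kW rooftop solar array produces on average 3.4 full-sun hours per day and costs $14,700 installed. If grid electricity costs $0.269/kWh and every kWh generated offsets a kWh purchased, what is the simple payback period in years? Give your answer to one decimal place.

Daily generation = 5.8 kW × 3.4 h = 19.72 kWh
Annual generation = 19.72 × 365 = 7197.8 kWh
Annual savings = 7197.8 × $0.269 = $1,936.21
Payback = $14,700 / $1,936.21 = 7.59 years

7.6 years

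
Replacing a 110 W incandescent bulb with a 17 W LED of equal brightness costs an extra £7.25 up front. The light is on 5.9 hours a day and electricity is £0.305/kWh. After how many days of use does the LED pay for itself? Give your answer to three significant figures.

Power saved = 110 − 17 = 93 W
Daily energy saved = 93 W × 5.9 h = 548.7 Wh = 0.5487 kWh
Daily savings = 0.5487 × £0.305 = £0.1674
Payback = £7.25 / £0.1674 per day = 43.32 days

43.3 days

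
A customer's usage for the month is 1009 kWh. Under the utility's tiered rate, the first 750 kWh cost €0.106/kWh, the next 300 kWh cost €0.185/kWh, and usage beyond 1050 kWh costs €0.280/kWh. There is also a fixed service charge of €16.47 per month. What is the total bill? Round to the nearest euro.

€144

First 750 kWh × €0.106 = €79.50
Next 259 kWh × €0.185 = €47.91
Remaining tier: 0 kWh (not reached)
Energy charge = €127.41; + service €16.47 = €143.88 ≈ €144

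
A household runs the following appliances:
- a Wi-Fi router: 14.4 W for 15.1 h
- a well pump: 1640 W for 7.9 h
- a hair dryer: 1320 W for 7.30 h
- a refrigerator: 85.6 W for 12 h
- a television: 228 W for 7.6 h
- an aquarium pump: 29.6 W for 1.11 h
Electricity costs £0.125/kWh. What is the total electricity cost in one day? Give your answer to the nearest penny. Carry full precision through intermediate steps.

£3.20

Wi-Fi router: 14.4 W × 15.1 h = 217 Wh = 0.2174 kWh
well pump: 1640 W × 7.9 h = 12,956 Wh = 12.96 kWh
hair dryer: 1320 W × 7.30 h = 9,636 Wh = 9.636 kWh
refrigerator: 85.6 W × 12 h = 1,027 Wh = 1.027 kWh
television: 228 W × 7.6 h = 1,733 Wh = 1.733 kWh
aquarium pump: 29.6 W × 1.11 h = 33 Wh = 0.03286 kWh
Total energy = 0.2174 + 12.96 + 9.636 + 1.027 + 1.733 + 0.03286 = 25.6 kWh
Cost = 25.6 kWh × £0.125 = £3.20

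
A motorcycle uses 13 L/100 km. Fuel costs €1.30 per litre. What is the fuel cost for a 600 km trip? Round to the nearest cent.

Fuel = 13 L/100 km × 600 km / 100 = 78 L
Cost = 78 L × €1.30/L = €101.40

€101.40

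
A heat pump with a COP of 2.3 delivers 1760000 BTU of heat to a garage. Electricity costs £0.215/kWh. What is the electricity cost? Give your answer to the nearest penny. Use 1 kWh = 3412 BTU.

Heat delivered = 1,760,000 BTU / 3412 = 515.8 kWh
Electrical input = 515.8 kWh / 2.3 = 224.3 kWh
Cost = 224.3 × £0.215/kWh = £48.22

£48.22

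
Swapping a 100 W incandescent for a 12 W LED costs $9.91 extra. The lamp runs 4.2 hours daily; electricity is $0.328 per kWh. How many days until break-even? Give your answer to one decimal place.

81.7 days

Power saved = 100 − 12 = 88 W
Daily energy saved = 88 W × 4.2 h = 369.6 Wh = 0.3696 kWh
Daily savings = 0.3696 × $0.328 = $0.1212
Payback = $9.91 / $0.1212 per day = 81.75 days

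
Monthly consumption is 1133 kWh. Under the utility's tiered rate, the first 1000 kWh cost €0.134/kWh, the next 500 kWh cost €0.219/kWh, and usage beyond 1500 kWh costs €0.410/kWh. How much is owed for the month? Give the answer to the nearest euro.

First 1000 kWh × €0.134 = €134.00
Next 133 kWh × €0.219 = €29.13
Remaining tier: 0 kWh (not reached)
Total = €163.13 ≈ €163

€163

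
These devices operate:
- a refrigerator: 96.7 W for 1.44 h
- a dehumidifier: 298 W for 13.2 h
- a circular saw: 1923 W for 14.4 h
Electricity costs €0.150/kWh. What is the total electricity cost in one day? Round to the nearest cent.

€4.76

refrigerator: 96.7 W × 1.44 h = 139 Wh = 0.1392 kWh
dehumidifier: 298 W × 13.2 h = 3,934 Wh = 3.934 kWh
circular saw: 1923 W × 14.4 h = 27,691 Wh = 27.69 kWh
Total energy = 0.1392 + 3.934 + 27.69 = 31.76 kWh
Cost = 31.76 kWh × €0.150 = €4.76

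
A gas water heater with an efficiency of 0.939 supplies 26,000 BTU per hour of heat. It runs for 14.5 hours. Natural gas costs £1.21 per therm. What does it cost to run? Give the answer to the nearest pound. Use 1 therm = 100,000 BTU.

£5

Heat delivered = 26,000 BTU/h × 14.5 h = 377,000 BTU
Gas input = 377,000 / 0.939 = 401,491 BTU
= 401,491 / 100,000 = 4.015 therm
Cost = 4.015 × £1.21/therm = £4.86 ≈ £5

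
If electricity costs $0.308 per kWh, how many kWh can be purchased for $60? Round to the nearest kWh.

$60 / $0.308 per kWh = 194.8 kWh

195 kWh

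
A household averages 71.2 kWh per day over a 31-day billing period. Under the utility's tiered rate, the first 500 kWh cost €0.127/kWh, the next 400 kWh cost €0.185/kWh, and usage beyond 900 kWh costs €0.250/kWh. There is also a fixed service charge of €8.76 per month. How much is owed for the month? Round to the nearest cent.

€473.06

Usage = 71.2 kWh/day × 31 days = 2207.2 kWh
First 500 kWh × €0.127 = €63.50
Next 400 kWh × €0.185 = €74.00
Remaining 1307.2 kWh × €0.250 = €326.80
Energy charge = €464.30; + service €8.76 = €473.06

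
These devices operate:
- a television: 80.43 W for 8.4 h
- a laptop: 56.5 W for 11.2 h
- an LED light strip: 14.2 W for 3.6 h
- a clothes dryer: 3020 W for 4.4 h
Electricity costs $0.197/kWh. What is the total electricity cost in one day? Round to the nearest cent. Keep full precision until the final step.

$2.89

television: 80.43 W × 8.4 h = 676 Wh = 0.6756 kWh
laptop: 56.5 W × 11.2 h = 633 Wh = 0.6328 kWh
LED light strip: 14.2 W × 3.6 h = 51 Wh = 0.05112 kWh
clothes dryer: 3020 W × 4.4 h = 13,288 Wh = 13.29 kWh
Total energy = 0.6756 + 0.6328 + 0.05112 + 13.29 = 14.65 kWh
Cost = 14.65 kWh × $0.197 = $2.89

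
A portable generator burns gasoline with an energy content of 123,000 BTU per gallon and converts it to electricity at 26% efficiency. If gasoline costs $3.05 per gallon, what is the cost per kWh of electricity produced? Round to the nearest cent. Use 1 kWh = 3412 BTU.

$0.33

Electrical output per gallon = 123,000 BTU × 0.26 / 3412 BTU/kWh = 9.373 kWh
Cost per kWh = $3.05 / 9.373 kWh = $0.325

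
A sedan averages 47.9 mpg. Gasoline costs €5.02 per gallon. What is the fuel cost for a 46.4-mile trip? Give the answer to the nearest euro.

€5

Fuel = 46.4 mi / 47.9 mpg = 0.9687 gal
Cost = 0.9687 gal × €5.02/gal = €4.86 ≈ €5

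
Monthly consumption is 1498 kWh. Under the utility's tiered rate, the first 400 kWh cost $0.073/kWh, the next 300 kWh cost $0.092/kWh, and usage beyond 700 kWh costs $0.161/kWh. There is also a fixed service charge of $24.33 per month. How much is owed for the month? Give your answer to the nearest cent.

$209.61

First 400 kWh × $0.073 = $29.20
Next 300 kWh × $0.092 = $27.60
Remaining 798 kWh × $0.161 = $128.48
Energy charge = $185.28; + service $24.33 = $209.61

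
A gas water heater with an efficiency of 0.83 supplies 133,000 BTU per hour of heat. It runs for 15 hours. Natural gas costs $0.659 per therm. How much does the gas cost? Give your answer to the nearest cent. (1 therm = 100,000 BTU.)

Heat delivered = 133,000 BTU/h × 15 h = 1,995,000 BTU
Gas input = 1,995,000 / 0.83 = 2,403,614 BTU
= 2,403,614 / 100,000 = 24.04 therm
Cost = 24.04 × $0.659/therm = $15.84

$15.84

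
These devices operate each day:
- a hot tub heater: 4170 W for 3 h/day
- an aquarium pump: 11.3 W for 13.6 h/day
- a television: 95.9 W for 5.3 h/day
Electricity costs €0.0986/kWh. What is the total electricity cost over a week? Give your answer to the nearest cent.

€9.09

hot tub heater: 4170 W × 3 h × 7 d = 87,570 Wh = 87.57 kWh
aquarium pump: 11.3 W × 13.6 h × 7 d = 1,076 Wh = 1.076 kWh
television: 95.9 W × 5.3 h × 7 d = 3,558 Wh = 3.558 kWh
Total energy = 87.57 + 1.076 + 3.558 = 92.2 kWh
Cost = 92.2 kWh × €0.0986 = €9.09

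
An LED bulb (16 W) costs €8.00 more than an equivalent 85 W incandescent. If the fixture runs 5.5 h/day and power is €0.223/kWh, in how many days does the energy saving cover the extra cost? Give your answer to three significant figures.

Power saved = 85 − 16 = 69 W
Daily energy saved = 69 W × 5.5 h = 379.5 Wh = 0.3795 kWh
Daily savings = 0.3795 × €0.223 = €0.0846
Payback = €8.00 / €0.0846 per day = 94.53 days

94.5 days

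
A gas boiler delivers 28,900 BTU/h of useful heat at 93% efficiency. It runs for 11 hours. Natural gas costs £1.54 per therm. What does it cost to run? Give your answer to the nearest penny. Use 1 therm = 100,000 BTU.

£5.26

Heat delivered = 28,900 BTU/h × 11 h = 317,900 BTU
Gas input = 317,900 / 0.93 = 341,828 BTU
= 341,828 / 100,000 = 3.418 therm
Cost = 3.418 × £1.54/therm = £5.26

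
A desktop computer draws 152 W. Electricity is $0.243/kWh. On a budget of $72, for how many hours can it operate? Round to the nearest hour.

Energy budget = $72 / $0.243 per kWh = 296.3 kWh = 296,296 Wh
Runtime = 296,296 Wh / 152 W = 1,949 h

1949 h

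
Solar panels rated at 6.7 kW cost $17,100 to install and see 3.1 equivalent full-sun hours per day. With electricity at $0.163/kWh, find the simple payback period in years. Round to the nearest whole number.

14 years

Daily generation = 6.7 kW × 3.1 h = 20.77 kWh
Annual generation = 20.77 × 365 = 7581.1 kWh
Annual savings = 7581.1 × $0.163 = $1,235.71
Payback = $17,100 / $1,235.71 = 13.8 years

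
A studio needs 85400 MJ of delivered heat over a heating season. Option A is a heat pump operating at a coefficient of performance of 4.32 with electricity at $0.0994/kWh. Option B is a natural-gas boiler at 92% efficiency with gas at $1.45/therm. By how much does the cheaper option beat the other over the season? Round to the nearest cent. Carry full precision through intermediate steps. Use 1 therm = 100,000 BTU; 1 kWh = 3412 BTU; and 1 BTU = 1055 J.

$729.93

Heat load = 85400 MJ = 85,400,000,000 J / 1055 = 80,947,867 BTU
Gas: input = 80,947,867 / 0.92 = 87,986,812 BTU = 879.9 therm → 879.9 × $1.45 = $1,275.81
Heat pump: 80,947,867 BTU / 3412 = 23,720 kWh heat; / 4.32 = 5,492 kWh in → × $0.0994 = $545.88
Difference = |$1,275.81 − $545.88| = $729.93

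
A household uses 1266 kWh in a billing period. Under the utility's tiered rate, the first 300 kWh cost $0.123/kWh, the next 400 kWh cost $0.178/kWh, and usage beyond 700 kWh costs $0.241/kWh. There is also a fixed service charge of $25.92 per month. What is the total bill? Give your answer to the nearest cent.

$270.43

First 300 kWh × $0.123 = $36.90
Next 400 kWh × $0.178 = $71.20
Remaining 566 kWh × $0.241 = $136.41
Energy charge = $244.51; + service $25.92 = $270.43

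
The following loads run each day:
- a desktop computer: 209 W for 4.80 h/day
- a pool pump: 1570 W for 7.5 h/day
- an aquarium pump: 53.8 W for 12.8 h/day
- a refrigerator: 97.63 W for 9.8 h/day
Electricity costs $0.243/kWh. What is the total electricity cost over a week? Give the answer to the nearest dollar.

$25

desktop computer: 209 W × 4.80 h × 7 d = 7,022 Wh = 7.022 kWh
pool pump: 1570 W × 7.5 h × 7 d = 82,425 Wh = 82.42 kWh
aquarium pump: 53.8 W × 12.8 h × 7 d = 4,820 Wh = 4.82 kWh
refrigerator: 97.63 W × 9.8 h × 7 d = 6,697 Wh = 6.697 kWh
Total energy = 7.022 + 82.42 + 4.82 + 6.697 = 101 kWh
Cost = 101 kWh × $0.243 = $24.53 ≈ $25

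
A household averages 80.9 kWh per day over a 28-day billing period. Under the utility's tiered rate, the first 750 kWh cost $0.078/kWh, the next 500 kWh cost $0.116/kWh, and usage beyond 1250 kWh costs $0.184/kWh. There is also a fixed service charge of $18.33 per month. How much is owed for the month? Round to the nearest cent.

Usage = 80.9 kWh/day × 28 days = 2265.2 kWh
First 750 kWh × $0.078 = $58.50
Next 500 kWh × $0.116 = $58.00
Remaining 1015.2 kWh × $0.184 = $186.80
Energy charge = $303.30; + service $18.33 = $321.63

$321.63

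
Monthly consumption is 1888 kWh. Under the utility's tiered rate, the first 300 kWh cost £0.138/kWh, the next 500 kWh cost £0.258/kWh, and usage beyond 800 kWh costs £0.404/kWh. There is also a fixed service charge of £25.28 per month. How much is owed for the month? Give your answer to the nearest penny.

£635.23

First 300 kWh × £0.138 = £41.40
Next 500 kWh × £0.258 = £129.00
Remaining 1088 kWh × £0.404 = £439.55
Energy charge = £609.95; + service £25.28 = £635.23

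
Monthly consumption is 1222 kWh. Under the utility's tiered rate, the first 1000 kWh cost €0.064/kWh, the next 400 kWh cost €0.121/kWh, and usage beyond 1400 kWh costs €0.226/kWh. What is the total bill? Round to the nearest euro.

First 1000 kWh × €0.064 = €64.00
Next 222 kWh × €0.121 = €26.86
Remaining tier: 0 kWh (not reached)
Total = €90.86 ≈ €91

€91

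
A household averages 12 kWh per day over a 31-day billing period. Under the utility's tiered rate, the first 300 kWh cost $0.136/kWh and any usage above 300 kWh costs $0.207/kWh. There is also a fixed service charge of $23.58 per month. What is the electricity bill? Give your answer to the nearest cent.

$79.28

Usage = 12 kWh/day × 31 days = 372 kWh
First 300 kWh × $0.136 = $40.80
Remaining 72 kWh × $0.207 = $14.90
Energy charge = $55.70; + service $23.58 = $79.28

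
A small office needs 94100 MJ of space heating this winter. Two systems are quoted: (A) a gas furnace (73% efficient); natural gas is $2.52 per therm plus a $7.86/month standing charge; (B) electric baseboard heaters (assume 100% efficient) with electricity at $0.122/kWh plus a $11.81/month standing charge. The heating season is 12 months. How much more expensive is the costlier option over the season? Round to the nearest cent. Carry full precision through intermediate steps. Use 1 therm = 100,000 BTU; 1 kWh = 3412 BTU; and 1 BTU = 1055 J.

Heat load = 94100 MJ = 94,100,000,000 J / 1055 = 89,194,313 BTU
Gas: input = 89,194,313 / 0.73 = 122,183,990 BTU = 1,222 therm → 1,222 × $2.52 = $3,079.04; + 12 × $7.86 standing = $3,173.36
Electric: 89,194,313 BTU / 3412 = 26,140 kWh → × $0.122 = $3,189.25; + 12 × $11.81 standing = $3,330.97
Difference = |$3,173.36 − $3,330.97| = $157.61

$157.61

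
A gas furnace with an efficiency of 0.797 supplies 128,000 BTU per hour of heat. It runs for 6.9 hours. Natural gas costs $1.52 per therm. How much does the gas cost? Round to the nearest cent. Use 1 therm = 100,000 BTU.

Heat delivered = 128,000 BTU/h × 6.9 h = 883,200 BTU
Gas input = 883,200 / 0.797 = 1,108,156 BTU
= 1,108,156 / 100,000 = 11.08 therm
Cost = 11.08 × $1.52/therm = $16.84

$16.84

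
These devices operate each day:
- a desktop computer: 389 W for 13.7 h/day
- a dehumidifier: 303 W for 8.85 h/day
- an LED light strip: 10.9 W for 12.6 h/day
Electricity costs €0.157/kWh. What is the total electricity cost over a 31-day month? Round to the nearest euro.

desktop computer: 389 W × 13.7 h × 31 d = 165,208 Wh = 165.2 kWh
dehumidifier: 303 W × 8.85 h × 31 d = 83,128 Wh = 83.13 kWh
LED light strip: 10.9 W × 12.6 h × 31 d = 4,258 Wh = 4.258 kWh
Total energy = 165.2 + 83.13 + 4.258 = 252.6 kWh
Cost = 252.6 kWh × €0.157 = €39.66 ≈ €40

€40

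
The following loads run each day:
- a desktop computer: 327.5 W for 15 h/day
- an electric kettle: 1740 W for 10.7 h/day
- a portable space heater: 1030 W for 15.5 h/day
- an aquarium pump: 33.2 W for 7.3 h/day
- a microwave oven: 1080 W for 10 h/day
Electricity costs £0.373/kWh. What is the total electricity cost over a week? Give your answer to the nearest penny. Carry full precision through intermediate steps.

£131.95

desktop computer: 327.5 W × 15 h × 7 d = 34,388 Wh = 34.39 kWh
electric kettle: 1740 W × 10.7 h × 7 d = 130,326 Wh = 130.3 kWh
portable space heater: 1030 W × 15.5 h × 7 d = 111,755 Wh = 111.8 kWh
aquarium pump: 33.2 W × 7.3 h × 7 d = 1,697 Wh = 1.697 kWh
microwave oven: 1080 W × 10 h × 7 d = 75,600 Wh = 75.6 kWh
Total energy = 34.39 + 130.3 + 111.8 + 1.697 + 75.6 = 353.8 kWh
Cost = 353.8 kWh × £0.373 = £131.95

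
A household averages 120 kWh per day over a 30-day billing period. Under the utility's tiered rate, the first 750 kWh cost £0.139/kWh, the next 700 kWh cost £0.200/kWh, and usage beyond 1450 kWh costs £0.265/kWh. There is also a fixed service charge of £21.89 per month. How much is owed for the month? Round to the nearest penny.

Usage = 120 kWh/day × 30 days = 3600 kWh
First 750 kWh × £0.139 = £104.25
Next 700 kWh × £0.200 = £140.00
Remaining 2150 kWh × £0.265 = £569.75
Energy charge = £814.00; + service £21.89 = £835.89

£835.89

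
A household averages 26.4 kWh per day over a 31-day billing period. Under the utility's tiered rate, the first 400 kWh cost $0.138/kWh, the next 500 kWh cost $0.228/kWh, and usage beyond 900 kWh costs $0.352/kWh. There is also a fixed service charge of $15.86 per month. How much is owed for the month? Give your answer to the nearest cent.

Usage = 26.4 kWh/day × 31 days = 818.4 kWh
First 400 kWh × $0.138 = $55.20
Next 418.4 kWh × $0.228 = $95.40
Remaining tier: 0 kWh (not reached)
Energy charge = $150.60; + service $15.86 = $166.46

$166.46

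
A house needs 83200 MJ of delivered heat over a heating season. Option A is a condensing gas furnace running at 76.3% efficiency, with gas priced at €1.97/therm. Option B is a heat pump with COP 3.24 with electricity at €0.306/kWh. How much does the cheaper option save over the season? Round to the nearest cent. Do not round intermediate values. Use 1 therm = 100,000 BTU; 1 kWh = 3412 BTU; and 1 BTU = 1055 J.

€146.76

Heat load = 83200 MJ = 83,200,000,000 J / 1055 = 78,862,559 BTU
Gas: input = 78,862,559 / 0.763 = 103,358,531 BTU = 1,034 therm → 1,034 × €1.97 = €2,036.16
Heat pump: 78,862,559 BTU / 3412 = 23,110 kWh heat; / 3.24 = 7,134 kWh in → × €0.306 = €2,182.92
Difference = |€2,036.16 − €2,182.92| = €146.76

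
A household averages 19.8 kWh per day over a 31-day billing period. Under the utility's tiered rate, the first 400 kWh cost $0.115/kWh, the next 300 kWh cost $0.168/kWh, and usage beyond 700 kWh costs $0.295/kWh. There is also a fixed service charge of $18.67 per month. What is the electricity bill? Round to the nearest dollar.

Usage = 19.8 kWh/day × 31 days = 613.8 kWh
First 400 kWh × $0.115 = $46.00
Next 213.8 kWh × $0.168 = $35.92
Remaining tier: 0 kWh (not reached)
Energy charge = $81.92; + service $18.67 = $100.59 ≈ $101

$101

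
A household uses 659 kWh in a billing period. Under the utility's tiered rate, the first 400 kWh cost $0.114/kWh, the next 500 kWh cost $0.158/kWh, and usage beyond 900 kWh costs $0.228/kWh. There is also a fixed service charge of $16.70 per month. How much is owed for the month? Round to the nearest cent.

First 400 kWh × $0.114 = $45.60
Next 259 kWh × $0.158 = $40.92
Remaining tier: 0 kWh (not reached)
Energy charge = $86.52; + service $16.70 = $103.22

$103.22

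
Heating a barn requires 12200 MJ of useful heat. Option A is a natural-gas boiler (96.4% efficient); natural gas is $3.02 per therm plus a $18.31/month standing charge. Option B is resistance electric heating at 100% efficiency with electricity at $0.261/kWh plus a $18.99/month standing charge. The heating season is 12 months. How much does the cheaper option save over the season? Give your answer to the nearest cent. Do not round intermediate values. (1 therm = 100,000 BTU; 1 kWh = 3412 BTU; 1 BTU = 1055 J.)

$530.47

Heat load = 12200 MJ = 12,200,000,000 J / 1055 = 11,563,981 BTU
Gas: input = 11,563,981 / 0.964 = 11,995,831 BTU = 120 therm → 120 × $3.02 = $362.27; + 12 × $18.31 standing = $581.99
Electric: 11,563,981 BTU / 3412 = 3,389 kWh → × $0.261 = $884.58; + 12 × $18.99 standing = $1,112.46
Difference = |$581.99 − $1,112.46| = $530.47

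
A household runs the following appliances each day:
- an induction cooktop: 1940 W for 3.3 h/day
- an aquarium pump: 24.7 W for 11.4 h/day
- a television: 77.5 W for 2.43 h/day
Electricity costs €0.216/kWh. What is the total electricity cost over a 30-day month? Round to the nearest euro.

induction cooktop: 1940 W × 3.3 h × 30 d = 192,060 Wh = 192.1 kWh
aquarium pump: 24.7 W × 11.4 h × 30 d = 8,447 Wh = 8.447 kWh
television: 77.5 W × 2.43 h × 30 d = 5,650 Wh = 5.65 kWh
Total energy = 192.1 + 8.447 + 5.65 = 206.2 kWh
Cost = 206.2 kWh × €0.216 = €44.53 ≈ €45

€45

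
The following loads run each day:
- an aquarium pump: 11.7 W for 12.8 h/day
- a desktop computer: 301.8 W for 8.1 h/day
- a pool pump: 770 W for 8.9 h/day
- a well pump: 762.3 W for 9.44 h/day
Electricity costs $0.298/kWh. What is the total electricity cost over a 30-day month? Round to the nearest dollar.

$149

aquarium pump: 11.7 W × 12.8 h × 30 d = 4,493 Wh = 4.493 kWh
desktop computer: 301.8 W × 8.1 h × 30 d = 73,337 Wh = 73.34 kWh
pool pump: 770 W × 8.9 h × 30 d = 205,590 Wh = 205.6 kWh
well pump: 762.3 W × 9.44 h × 30 d = 215,883 Wh = 215.9 kWh
Total energy = 4.493 + 73.34 + 205.6 + 215.9 = 499.3 kWh
Cost = 499.3 kWh × $0.298 = $148.79 ≈ $149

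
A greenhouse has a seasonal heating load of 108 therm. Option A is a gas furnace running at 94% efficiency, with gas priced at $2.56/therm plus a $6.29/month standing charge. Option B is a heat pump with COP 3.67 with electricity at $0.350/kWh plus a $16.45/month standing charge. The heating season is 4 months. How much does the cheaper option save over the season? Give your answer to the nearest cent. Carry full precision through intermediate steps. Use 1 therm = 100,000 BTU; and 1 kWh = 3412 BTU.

$48.38

Heat load = 108 therm × 100,000 = 10,800,000 BTU
Gas: input = 10,800,000 / 0.94 = 11,489,362 BTU = 114.9 therm → 114.9 × $2.56 = $294.13; + 4 × $6.29 standing = $319.29
Heat pump: 10,800,000 BTU / 3412 = 3,165 kWh heat; / 3.67 = 862.5 kWh in → × $0.350 = $301.87; + 4 × $16.45 standing = $367.67
Difference = |$319.29 − $367.67| = $48.38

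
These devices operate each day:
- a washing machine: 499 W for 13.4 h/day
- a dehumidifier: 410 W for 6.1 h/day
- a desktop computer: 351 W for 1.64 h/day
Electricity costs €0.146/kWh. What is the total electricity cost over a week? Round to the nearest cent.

washing machine: 499 W × 13.4 h × 7 d = 46,806 Wh = 46.81 kWh
dehumidifier: 410 W × 6.1 h × 7 d = 17,507 Wh = 17.51 kWh
desktop computer: 351 W × 1.64 h × 7 d = 4,029 Wh = 4.029 kWh
Total energy = 46.81 + 17.51 + 4.029 = 68.34 kWh
Cost = 68.34 kWh × €0.146 = €9.98

€9.98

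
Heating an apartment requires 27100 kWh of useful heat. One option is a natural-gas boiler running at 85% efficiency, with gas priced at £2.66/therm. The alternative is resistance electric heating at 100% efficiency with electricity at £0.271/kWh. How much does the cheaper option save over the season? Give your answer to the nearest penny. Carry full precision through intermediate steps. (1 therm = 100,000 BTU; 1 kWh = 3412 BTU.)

Heat load = 27100 kWh × 3412 = 92,465,200 BTU
Gas: input = 92,465,200 / 0.85 = 108,782,588 BTU = 1,088 therm → 1,088 × £2.66 = £2,893.62
Electric: 92,465,200 BTU / 3412 = 27,100 kWh → × £0.271 = £7,344.10
Difference = |£2,893.62 − £7,344.10| = £4,450.48

£4450.48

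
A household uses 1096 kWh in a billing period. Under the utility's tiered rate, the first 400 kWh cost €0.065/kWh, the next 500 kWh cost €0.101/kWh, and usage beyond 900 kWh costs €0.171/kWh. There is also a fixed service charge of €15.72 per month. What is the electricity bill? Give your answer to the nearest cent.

First 400 kWh × €0.065 = €26.00
Next 500 kWh × €0.101 = €50.50
Remaining 196 kWh × €0.171 = €33.52
Energy charge = €110.02; + service €15.72 = €125.74

€125.74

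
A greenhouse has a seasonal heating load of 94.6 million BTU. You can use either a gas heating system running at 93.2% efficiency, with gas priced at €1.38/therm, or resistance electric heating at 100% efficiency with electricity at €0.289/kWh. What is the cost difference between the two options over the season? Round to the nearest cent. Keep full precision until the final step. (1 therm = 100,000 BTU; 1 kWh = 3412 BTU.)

Heat load = 94.6 × 10⁶ BTU = 94,600,000 BTU
Gas: input = 94,600,000 / 0.932 = 101,502,146 BTU = 1,015 therm → 1,015 × €1.38 = €1,400.73
Electric: 94,600,000 BTU / 3412 = 27,730 kWh → × €0.289 = €8,012.72
Difference = |€1,400.73 − €8,012.72| = €6,611.99

€6611.99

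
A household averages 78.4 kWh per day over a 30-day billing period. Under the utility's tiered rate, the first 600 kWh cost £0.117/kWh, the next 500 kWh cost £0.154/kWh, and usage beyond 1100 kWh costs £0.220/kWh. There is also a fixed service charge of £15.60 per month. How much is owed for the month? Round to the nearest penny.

Usage = 78.4 kWh/day × 30 days = 2352 kWh
First 600 kWh × £0.117 = £70.20
Next 500 kWh × £0.154 = £77.00
Remaining 1252 kWh × £0.220 = £275.44
Energy charge = £422.64; + service £15.60 = £438.24

£438.24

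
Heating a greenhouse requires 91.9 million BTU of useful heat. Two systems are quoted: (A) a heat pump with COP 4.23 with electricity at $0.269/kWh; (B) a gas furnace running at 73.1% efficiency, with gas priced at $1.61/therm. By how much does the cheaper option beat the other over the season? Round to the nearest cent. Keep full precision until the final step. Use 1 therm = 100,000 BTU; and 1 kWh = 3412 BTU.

$311.22

Heat load = 91.9 × 10⁶ BTU = 91,900,000 BTU
Gas: input = 91,900,000 / 0.731 = 125,718,194 BTU = 1,257 therm → 1,257 × $1.61 = $2,024.06
Heat pump: 91,900,000 BTU / 3412 = 26,930 kWh heat; / 4.23 = 6,367 kWh in → × $0.269 = $1,712.85
Difference = |$2,024.06 − $1,712.85| = $311.22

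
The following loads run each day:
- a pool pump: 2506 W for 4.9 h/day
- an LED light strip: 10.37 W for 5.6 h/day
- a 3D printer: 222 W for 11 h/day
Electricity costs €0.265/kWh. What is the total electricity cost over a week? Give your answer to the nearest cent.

pool pump: 2506 W × 4.9 h × 7 d = 85,956 Wh = 85.96 kWh
LED light strip: 10.37 W × 5.6 h × 7 d = 407 Wh = 0.4065 kWh
3D printer: 222 W × 11 h × 7 d = 17,094 Wh = 17.09 kWh
Total energy = 85.96 + 0.4065 + 17.09 = 103.5 kWh
Cost = 103.5 kWh × €0.265 = €27.42

€27.42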